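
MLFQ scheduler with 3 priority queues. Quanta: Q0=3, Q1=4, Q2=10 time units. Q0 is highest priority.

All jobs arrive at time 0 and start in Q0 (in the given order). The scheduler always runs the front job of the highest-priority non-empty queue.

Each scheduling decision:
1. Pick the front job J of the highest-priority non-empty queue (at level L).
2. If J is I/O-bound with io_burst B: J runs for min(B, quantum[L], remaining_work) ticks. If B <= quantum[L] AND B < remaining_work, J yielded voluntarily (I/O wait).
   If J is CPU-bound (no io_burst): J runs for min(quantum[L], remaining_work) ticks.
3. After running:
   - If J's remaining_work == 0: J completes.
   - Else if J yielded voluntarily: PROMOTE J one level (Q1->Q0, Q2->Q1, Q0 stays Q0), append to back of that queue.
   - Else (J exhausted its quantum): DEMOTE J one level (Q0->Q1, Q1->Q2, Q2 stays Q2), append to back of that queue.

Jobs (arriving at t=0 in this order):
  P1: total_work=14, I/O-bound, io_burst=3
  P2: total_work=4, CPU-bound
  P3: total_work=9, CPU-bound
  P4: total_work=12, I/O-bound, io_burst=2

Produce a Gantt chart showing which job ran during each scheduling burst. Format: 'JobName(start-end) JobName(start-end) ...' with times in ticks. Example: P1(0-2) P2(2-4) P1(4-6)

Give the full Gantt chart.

t=0-3: P1@Q0 runs 3, rem=11, I/O yield, promote→Q0. Q0=[P2,P3,P4,P1] Q1=[] Q2=[]
t=3-6: P2@Q0 runs 3, rem=1, quantum used, demote→Q1. Q0=[P3,P4,P1] Q1=[P2] Q2=[]
t=6-9: P3@Q0 runs 3, rem=6, quantum used, demote→Q1. Q0=[P4,P1] Q1=[P2,P3] Q2=[]
t=9-11: P4@Q0 runs 2, rem=10, I/O yield, promote→Q0. Q0=[P1,P4] Q1=[P2,P3] Q2=[]
t=11-14: P1@Q0 runs 3, rem=8, I/O yield, promote→Q0. Q0=[P4,P1] Q1=[P2,P3] Q2=[]
t=14-16: P4@Q0 runs 2, rem=8, I/O yield, promote→Q0. Q0=[P1,P4] Q1=[P2,P3] Q2=[]
t=16-19: P1@Q0 runs 3, rem=5, I/O yield, promote→Q0. Q0=[P4,P1] Q1=[P2,P3] Q2=[]
t=19-21: P4@Q0 runs 2, rem=6, I/O yield, promote→Q0. Q0=[P1,P4] Q1=[P2,P3] Q2=[]
t=21-24: P1@Q0 runs 3, rem=2, I/O yield, promote→Q0. Q0=[P4,P1] Q1=[P2,P3] Q2=[]
t=24-26: P4@Q0 runs 2, rem=4, I/O yield, promote→Q0. Q0=[P1,P4] Q1=[P2,P3] Q2=[]
t=26-28: P1@Q0 runs 2, rem=0, completes. Q0=[P4] Q1=[P2,P3] Q2=[]
t=28-30: P4@Q0 runs 2, rem=2, I/O yield, promote→Q0. Q0=[P4] Q1=[P2,P3] Q2=[]
t=30-32: P4@Q0 runs 2, rem=0, completes. Q0=[] Q1=[P2,P3] Q2=[]
t=32-33: P2@Q1 runs 1, rem=0, completes. Q0=[] Q1=[P3] Q2=[]
t=33-37: P3@Q1 runs 4, rem=2, quantum used, demote→Q2. Q0=[] Q1=[] Q2=[P3]
t=37-39: P3@Q2 runs 2, rem=0, completes. Q0=[] Q1=[] Q2=[]

Answer: P1(0-3) P2(3-6) P3(6-9) P4(9-11) P1(11-14) P4(14-16) P1(16-19) P4(19-21) P1(21-24) P4(24-26) P1(26-28) P4(28-30) P4(30-32) P2(32-33) P3(33-37) P3(37-39)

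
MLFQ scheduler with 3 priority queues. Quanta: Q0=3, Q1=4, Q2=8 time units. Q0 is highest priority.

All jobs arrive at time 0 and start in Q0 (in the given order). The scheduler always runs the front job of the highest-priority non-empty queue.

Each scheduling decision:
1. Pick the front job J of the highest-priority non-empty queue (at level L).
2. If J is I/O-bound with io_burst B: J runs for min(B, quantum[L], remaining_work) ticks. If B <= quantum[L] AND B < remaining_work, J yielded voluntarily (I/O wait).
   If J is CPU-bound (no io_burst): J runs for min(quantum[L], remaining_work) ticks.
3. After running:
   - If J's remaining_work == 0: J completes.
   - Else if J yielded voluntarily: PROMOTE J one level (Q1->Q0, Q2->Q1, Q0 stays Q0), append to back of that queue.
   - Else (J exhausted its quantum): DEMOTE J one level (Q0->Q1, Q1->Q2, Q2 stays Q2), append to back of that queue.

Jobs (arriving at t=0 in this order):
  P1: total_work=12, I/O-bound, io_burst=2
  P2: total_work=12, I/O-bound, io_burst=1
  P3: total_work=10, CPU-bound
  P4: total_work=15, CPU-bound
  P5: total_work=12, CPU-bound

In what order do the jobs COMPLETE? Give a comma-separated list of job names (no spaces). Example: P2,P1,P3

t=0-2: P1@Q0 runs 2, rem=10, I/O yield, promote→Q0. Q0=[P2,P3,P4,P5,P1] Q1=[] Q2=[]
t=2-3: P2@Q0 runs 1, rem=11, I/O yield, promote→Q0. Q0=[P3,P4,P5,P1,P2] Q1=[] Q2=[]
t=3-6: P3@Q0 runs 3, rem=7, quantum used, demote→Q1. Q0=[P4,P5,P1,P2] Q1=[P3] Q2=[]
t=6-9: P4@Q0 runs 3, rem=12, quantum used, demote→Q1. Q0=[P5,P1,P2] Q1=[P3,P4] Q2=[]
t=9-12: P5@Q0 runs 3, rem=9, quantum used, demote→Q1. Q0=[P1,P2] Q1=[P3,P4,P5] Q2=[]
t=12-14: P1@Q0 runs 2, rem=8, I/O yield, promote→Q0. Q0=[P2,P1] Q1=[P3,P4,P5] Q2=[]
t=14-15: P2@Q0 runs 1, rem=10, I/O yield, promote→Q0. Q0=[P1,P2] Q1=[P3,P4,P5] Q2=[]
t=15-17: P1@Q0 runs 2, rem=6, I/O yield, promote→Q0. Q0=[P2,P1] Q1=[P3,P4,P5] Q2=[]
t=17-18: P2@Q0 runs 1, rem=9, I/O yield, promote→Q0. Q0=[P1,P2] Q1=[P3,P4,P5] Q2=[]
t=18-20: P1@Q0 runs 2, rem=4, I/O yield, promote→Q0. Q0=[P2,P1] Q1=[P3,P4,P5] Q2=[]
t=20-21: P2@Q0 runs 1, rem=8, I/O yield, promote→Q0. Q0=[P1,P2] Q1=[P3,P4,P5] Q2=[]
t=21-23: P1@Q0 runs 2, rem=2, I/O yield, promote→Q0. Q0=[P2,P1] Q1=[P3,P4,P5] Q2=[]
t=23-24: P2@Q0 runs 1, rem=7, I/O yield, promote→Q0. Q0=[P1,P2] Q1=[P3,P4,P5] Q2=[]
t=24-26: P1@Q0 runs 2, rem=0, completes. Q0=[P2] Q1=[P3,P4,P5] Q2=[]
t=26-27: P2@Q0 runs 1, rem=6, I/O yield, promote→Q0. Q0=[P2] Q1=[P3,P4,P5] Q2=[]
t=27-28: P2@Q0 runs 1, rem=5, I/O yield, promote→Q0. Q0=[P2] Q1=[P3,P4,P5] Q2=[]
t=28-29: P2@Q0 runs 1, rem=4, I/O yield, promote→Q0. Q0=[P2] Q1=[P3,P4,P5] Q2=[]
t=29-30: P2@Q0 runs 1, rem=3, I/O yield, promote→Q0. Q0=[P2] Q1=[P3,P4,P5] Q2=[]
t=30-31: P2@Q0 runs 1, rem=2, I/O yield, promote→Q0. Q0=[P2] Q1=[P3,P4,P5] Q2=[]
t=31-32: P2@Q0 runs 1, rem=1, I/O yield, promote→Q0. Q0=[P2] Q1=[P3,P4,P5] Q2=[]
t=32-33: P2@Q0 runs 1, rem=0, completes. Q0=[] Q1=[P3,P4,P5] Q2=[]
t=33-37: P3@Q1 runs 4, rem=3, quantum used, demote→Q2. Q0=[] Q1=[P4,P5] Q2=[P3]
t=37-41: P4@Q1 runs 4, rem=8, quantum used, demote→Q2. Q0=[] Q1=[P5] Q2=[P3,P4]
t=41-45: P5@Q1 runs 4, rem=5, quantum used, demote→Q2. Q0=[] Q1=[] Q2=[P3,P4,P5]
t=45-48: P3@Q2 runs 3, rem=0, completes. Q0=[] Q1=[] Q2=[P4,P5]
t=48-56: P4@Q2 runs 8, rem=0, completes. Q0=[] Q1=[] Q2=[P5]
t=56-61: P5@Q2 runs 5, rem=0, completes. Q0=[] Q1=[] Q2=[]

Answer: P1,P2,P3,P4,P5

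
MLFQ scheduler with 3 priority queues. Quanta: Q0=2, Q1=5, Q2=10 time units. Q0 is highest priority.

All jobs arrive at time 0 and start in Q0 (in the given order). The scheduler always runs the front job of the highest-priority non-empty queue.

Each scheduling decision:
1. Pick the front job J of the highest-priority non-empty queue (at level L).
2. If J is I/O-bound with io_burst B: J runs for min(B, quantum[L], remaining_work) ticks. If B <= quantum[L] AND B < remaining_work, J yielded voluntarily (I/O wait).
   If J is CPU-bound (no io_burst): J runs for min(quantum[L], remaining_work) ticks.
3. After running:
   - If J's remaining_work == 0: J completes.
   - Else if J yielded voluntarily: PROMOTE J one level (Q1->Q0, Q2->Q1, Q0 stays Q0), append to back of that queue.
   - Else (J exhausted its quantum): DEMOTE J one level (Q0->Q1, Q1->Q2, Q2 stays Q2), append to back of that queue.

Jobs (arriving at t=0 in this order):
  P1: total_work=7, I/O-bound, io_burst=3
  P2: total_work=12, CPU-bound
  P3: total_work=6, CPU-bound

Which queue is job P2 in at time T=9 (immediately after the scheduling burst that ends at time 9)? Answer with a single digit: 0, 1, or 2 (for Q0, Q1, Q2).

t=0-2: P1@Q0 runs 2, rem=5, quantum used, demote→Q1. Q0=[P2,P3] Q1=[P1] Q2=[]
t=2-4: P2@Q0 runs 2, rem=10, quantum used, demote→Q1. Q0=[P3] Q1=[P1,P2] Q2=[]
t=4-6: P3@Q0 runs 2, rem=4, quantum used, demote→Q1. Q0=[] Q1=[P1,P2,P3] Q2=[]
t=6-9: P1@Q1 runs 3, rem=2, I/O yield, promote→Q0. Q0=[P1] Q1=[P2,P3] Q2=[]
t=9-11: P1@Q0 runs 2, rem=0, completes. Q0=[] Q1=[P2,P3] Q2=[]
t=11-16: P2@Q1 runs 5, rem=5, quantum used, demote→Q2. Q0=[] Q1=[P3] Q2=[P2]
t=16-20: P3@Q1 runs 4, rem=0, completes. Q0=[] Q1=[] Q2=[P2]
t=20-25: P2@Q2 runs 5, rem=0, completes. Q0=[] Q1=[] Q2=[]

Answer: 1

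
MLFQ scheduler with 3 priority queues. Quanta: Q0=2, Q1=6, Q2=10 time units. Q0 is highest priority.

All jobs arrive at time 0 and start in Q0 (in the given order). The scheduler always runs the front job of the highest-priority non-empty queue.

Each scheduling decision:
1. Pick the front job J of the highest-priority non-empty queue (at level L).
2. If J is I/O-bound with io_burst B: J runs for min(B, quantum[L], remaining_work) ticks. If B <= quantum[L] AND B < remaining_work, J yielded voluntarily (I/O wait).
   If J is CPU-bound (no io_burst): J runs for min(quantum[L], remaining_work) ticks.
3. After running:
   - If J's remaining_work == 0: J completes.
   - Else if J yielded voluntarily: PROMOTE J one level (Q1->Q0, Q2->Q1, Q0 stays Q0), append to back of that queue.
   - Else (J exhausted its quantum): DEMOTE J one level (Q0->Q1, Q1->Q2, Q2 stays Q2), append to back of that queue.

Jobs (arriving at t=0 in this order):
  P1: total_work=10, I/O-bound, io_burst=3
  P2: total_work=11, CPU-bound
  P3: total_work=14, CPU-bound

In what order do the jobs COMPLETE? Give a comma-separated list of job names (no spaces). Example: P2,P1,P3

Answer: P1,P2,P3

Derivation:
t=0-2: P1@Q0 runs 2, rem=8, quantum used, demote→Q1. Q0=[P2,P3] Q1=[P1] Q2=[]
t=2-4: P2@Q0 runs 2, rem=9, quantum used, demote→Q1. Q0=[P3] Q1=[P1,P2] Q2=[]
t=4-6: P3@Q0 runs 2, rem=12, quantum used, demote→Q1. Q0=[] Q1=[P1,P2,P3] Q2=[]
t=6-9: P1@Q1 runs 3, rem=5, I/O yield, promote→Q0. Q0=[P1] Q1=[P2,P3] Q2=[]
t=9-11: P1@Q0 runs 2, rem=3, quantum used, demote→Q1. Q0=[] Q1=[P2,P3,P1] Q2=[]
t=11-17: P2@Q1 runs 6, rem=3, quantum used, demote→Q2. Q0=[] Q1=[P3,P1] Q2=[P2]
t=17-23: P3@Q1 runs 6, rem=6, quantum used, demote→Q2. Q0=[] Q1=[P1] Q2=[P2,P3]
t=23-26: P1@Q1 runs 3, rem=0, completes. Q0=[] Q1=[] Q2=[P2,P3]
t=26-29: P2@Q2 runs 3, rem=0, completes. Q0=[] Q1=[] Q2=[P3]
t=29-35: P3@Q2 runs 6, rem=0, completes. Q0=[] Q1=[] Q2=[]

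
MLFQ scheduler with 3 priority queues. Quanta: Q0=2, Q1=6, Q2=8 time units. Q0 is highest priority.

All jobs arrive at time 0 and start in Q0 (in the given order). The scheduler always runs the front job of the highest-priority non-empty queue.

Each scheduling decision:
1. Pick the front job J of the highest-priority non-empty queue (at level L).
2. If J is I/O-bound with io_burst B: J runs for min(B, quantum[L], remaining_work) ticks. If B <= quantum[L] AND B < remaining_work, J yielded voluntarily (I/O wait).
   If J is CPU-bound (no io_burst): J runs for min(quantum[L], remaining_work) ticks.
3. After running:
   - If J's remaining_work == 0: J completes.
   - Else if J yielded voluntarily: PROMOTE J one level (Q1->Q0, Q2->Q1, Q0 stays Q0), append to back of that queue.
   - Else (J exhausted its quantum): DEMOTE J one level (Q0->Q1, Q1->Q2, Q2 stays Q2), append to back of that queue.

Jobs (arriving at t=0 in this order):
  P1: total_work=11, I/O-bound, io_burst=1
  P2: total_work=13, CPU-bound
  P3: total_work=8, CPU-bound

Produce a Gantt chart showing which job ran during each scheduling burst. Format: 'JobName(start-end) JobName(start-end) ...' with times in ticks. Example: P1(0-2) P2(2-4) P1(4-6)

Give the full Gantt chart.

t=0-1: P1@Q0 runs 1, rem=10, I/O yield, promote→Q0. Q0=[P2,P3,P1] Q1=[] Q2=[]
t=1-3: P2@Q0 runs 2, rem=11, quantum used, demote→Q1. Q0=[P3,P1] Q1=[P2] Q2=[]
t=3-5: P3@Q0 runs 2, rem=6, quantum used, demote→Q1. Q0=[P1] Q1=[P2,P3] Q2=[]
t=5-6: P1@Q0 runs 1, rem=9, I/O yield, promote→Q0. Q0=[P1] Q1=[P2,P3] Q2=[]
t=6-7: P1@Q0 runs 1, rem=8, I/O yield, promote→Q0. Q0=[P1] Q1=[P2,P3] Q2=[]
t=7-8: P1@Q0 runs 1, rem=7, I/O yield, promote→Q0. Q0=[P1] Q1=[P2,P3] Q2=[]
t=8-9: P1@Q0 runs 1, rem=6, I/O yield, promote→Q0. Q0=[P1] Q1=[P2,P3] Q2=[]
t=9-10: P1@Q0 runs 1, rem=5, I/O yield, promote→Q0. Q0=[P1] Q1=[P2,P3] Q2=[]
t=10-11: P1@Q0 runs 1, rem=4, I/O yield, promote→Q0. Q0=[P1] Q1=[P2,P3] Q2=[]
t=11-12: P1@Q0 runs 1, rem=3, I/O yield, promote→Q0. Q0=[P1] Q1=[P2,P3] Q2=[]
t=12-13: P1@Q0 runs 1, rem=2, I/O yield, promote→Q0. Q0=[P1] Q1=[P2,P3] Q2=[]
t=13-14: P1@Q0 runs 1, rem=1, I/O yield, promote→Q0. Q0=[P1] Q1=[P2,P3] Q2=[]
t=14-15: P1@Q0 runs 1, rem=0, completes. Q0=[] Q1=[P2,P3] Q2=[]
t=15-21: P2@Q1 runs 6, rem=5, quantum used, demote→Q2. Q0=[] Q1=[P3] Q2=[P2]
t=21-27: P3@Q1 runs 6, rem=0, completes. Q0=[] Q1=[] Q2=[P2]
t=27-32: P2@Q2 runs 5, rem=0, completes. Q0=[] Q1=[] Q2=[]

Answer: P1(0-1) P2(1-3) P3(3-5) P1(5-6) P1(6-7) P1(7-8) P1(8-9) P1(9-10) P1(10-11) P1(11-12) P1(12-13) P1(13-14) P1(14-15) P2(15-21) P3(21-27) P2(27-32)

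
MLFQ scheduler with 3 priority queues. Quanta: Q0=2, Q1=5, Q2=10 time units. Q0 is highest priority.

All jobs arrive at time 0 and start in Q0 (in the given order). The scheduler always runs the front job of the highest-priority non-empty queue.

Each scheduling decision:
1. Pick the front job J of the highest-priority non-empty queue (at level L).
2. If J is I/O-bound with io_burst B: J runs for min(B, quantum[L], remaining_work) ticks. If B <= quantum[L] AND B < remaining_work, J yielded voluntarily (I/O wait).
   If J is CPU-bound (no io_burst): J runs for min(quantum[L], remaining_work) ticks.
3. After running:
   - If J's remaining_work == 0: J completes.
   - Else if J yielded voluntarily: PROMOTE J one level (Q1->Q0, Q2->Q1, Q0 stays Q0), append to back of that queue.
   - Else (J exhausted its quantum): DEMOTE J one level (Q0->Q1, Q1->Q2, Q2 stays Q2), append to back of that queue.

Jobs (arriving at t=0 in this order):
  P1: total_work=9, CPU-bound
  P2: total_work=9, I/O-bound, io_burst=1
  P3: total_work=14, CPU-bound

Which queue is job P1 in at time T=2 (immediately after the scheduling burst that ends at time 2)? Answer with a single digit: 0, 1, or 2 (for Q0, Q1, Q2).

t=0-2: P1@Q0 runs 2, rem=7, quantum used, demote→Q1. Q0=[P2,P3] Q1=[P1] Q2=[]
t=2-3: P2@Q0 runs 1, rem=8, I/O yield, promote→Q0. Q0=[P3,P2] Q1=[P1] Q2=[]
t=3-5: P3@Q0 runs 2, rem=12, quantum used, demote→Q1. Q0=[P2] Q1=[P1,P3] Q2=[]
t=5-6: P2@Q0 runs 1, rem=7, I/O yield, promote→Q0. Q0=[P2] Q1=[P1,P3] Q2=[]
t=6-7: P2@Q0 runs 1, rem=6, I/O yield, promote→Q0. Q0=[P2] Q1=[P1,P3] Q2=[]
t=7-8: P2@Q0 runs 1, rem=5, I/O yield, promote→Q0. Q0=[P2] Q1=[P1,P3] Q2=[]
t=8-9: P2@Q0 runs 1, rem=4, I/O yield, promote→Q0. Q0=[P2] Q1=[P1,P3] Q2=[]
t=9-10: P2@Q0 runs 1, rem=3, I/O yield, promote→Q0. Q0=[P2] Q1=[P1,P3] Q2=[]
t=10-11: P2@Q0 runs 1, rem=2, I/O yield, promote→Q0. Q0=[P2] Q1=[P1,P3] Q2=[]
t=11-12: P2@Q0 runs 1, rem=1, I/O yield, promote→Q0. Q0=[P2] Q1=[P1,P3] Q2=[]
t=12-13: P2@Q0 runs 1, rem=0, completes. Q0=[] Q1=[P1,P3] Q2=[]
t=13-18: P1@Q1 runs 5, rem=2, quantum used, demote→Q2. Q0=[] Q1=[P3] Q2=[P1]
t=18-23: P3@Q1 runs 5, rem=7, quantum used, demote→Q2. Q0=[] Q1=[] Q2=[P1,P3]
t=23-25: P1@Q2 runs 2, rem=0, completes. Q0=[] Q1=[] Q2=[P3]
t=25-32: P3@Q2 runs 7, rem=0, completes. Q0=[] Q1=[] Q2=[]

Answer: 1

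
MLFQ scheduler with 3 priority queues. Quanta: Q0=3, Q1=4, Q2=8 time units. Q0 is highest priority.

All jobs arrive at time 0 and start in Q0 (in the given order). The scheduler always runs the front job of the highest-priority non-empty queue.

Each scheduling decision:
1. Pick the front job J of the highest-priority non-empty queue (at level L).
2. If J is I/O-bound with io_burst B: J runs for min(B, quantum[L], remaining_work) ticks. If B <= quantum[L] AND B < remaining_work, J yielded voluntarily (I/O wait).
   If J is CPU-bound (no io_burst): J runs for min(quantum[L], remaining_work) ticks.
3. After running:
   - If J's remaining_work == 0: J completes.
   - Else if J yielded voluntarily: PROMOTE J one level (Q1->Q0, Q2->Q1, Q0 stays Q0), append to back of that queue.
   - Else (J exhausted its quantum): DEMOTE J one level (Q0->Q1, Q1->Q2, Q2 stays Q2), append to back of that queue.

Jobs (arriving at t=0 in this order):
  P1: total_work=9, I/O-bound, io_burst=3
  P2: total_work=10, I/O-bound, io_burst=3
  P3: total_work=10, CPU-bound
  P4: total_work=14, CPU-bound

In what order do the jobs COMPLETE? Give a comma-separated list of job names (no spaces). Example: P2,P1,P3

Answer: P1,P2,P3,P4

Derivation:
t=0-3: P1@Q0 runs 3, rem=6, I/O yield, promote→Q0. Q0=[P2,P3,P4,P1] Q1=[] Q2=[]
t=3-6: P2@Q0 runs 3, rem=7, I/O yield, promote→Q0. Q0=[P3,P4,P1,P2] Q1=[] Q2=[]
t=6-9: P3@Q0 runs 3, rem=7, quantum used, demote→Q1. Q0=[P4,P1,P2] Q1=[P3] Q2=[]
t=9-12: P4@Q0 runs 3, rem=11, quantum used, demote→Q1. Q0=[P1,P2] Q1=[P3,P4] Q2=[]
t=12-15: P1@Q0 runs 3, rem=3, I/O yield, promote→Q0. Q0=[P2,P1] Q1=[P3,P4] Q2=[]
t=15-18: P2@Q0 runs 3, rem=4, I/O yield, promote→Q0. Q0=[P1,P2] Q1=[P3,P4] Q2=[]
t=18-21: P1@Q0 runs 3, rem=0, completes. Q0=[P2] Q1=[P3,P4] Q2=[]
t=21-24: P2@Q0 runs 3, rem=1, I/O yield, promote→Q0. Q0=[P2] Q1=[P3,P4] Q2=[]
t=24-25: P2@Q0 runs 1, rem=0, completes. Q0=[] Q1=[P3,P4] Q2=[]
t=25-29: P3@Q1 runs 4, rem=3, quantum used, demote→Q2. Q0=[] Q1=[P4] Q2=[P3]
t=29-33: P4@Q1 runs 4, rem=7, quantum used, demote→Q2. Q0=[] Q1=[] Q2=[P3,P4]
t=33-36: P3@Q2 runs 3, rem=0, completes. Q0=[] Q1=[] Q2=[P4]
t=36-43: P4@Q2 runs 7, rem=0, completes. Q0=[] Q1=[] Q2=[]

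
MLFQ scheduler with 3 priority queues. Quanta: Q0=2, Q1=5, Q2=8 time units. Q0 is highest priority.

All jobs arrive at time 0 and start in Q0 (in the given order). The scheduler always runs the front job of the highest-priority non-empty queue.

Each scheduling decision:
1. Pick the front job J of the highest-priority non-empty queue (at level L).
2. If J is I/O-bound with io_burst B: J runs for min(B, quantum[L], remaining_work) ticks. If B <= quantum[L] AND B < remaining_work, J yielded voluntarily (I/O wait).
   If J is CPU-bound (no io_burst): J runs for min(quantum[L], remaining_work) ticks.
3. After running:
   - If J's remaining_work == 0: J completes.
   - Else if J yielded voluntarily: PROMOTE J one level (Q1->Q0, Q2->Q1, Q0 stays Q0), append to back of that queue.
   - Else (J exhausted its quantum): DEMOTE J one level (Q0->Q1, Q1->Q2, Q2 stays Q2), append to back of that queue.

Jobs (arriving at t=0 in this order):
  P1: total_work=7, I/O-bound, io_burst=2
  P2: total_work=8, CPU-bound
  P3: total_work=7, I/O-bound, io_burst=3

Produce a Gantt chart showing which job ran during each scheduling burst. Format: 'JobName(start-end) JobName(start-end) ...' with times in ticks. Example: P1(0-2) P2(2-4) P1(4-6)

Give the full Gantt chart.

Answer: P1(0-2) P2(2-4) P3(4-6) P1(6-8) P1(8-10) P1(10-11) P2(11-16) P3(16-19) P3(19-21) P2(21-22)

Derivation:
t=0-2: P1@Q0 runs 2, rem=5, I/O yield, promote→Q0. Q0=[P2,P3,P1] Q1=[] Q2=[]
t=2-4: P2@Q0 runs 2, rem=6, quantum used, demote→Q1. Q0=[P3,P1] Q1=[P2] Q2=[]
t=4-6: P3@Q0 runs 2, rem=5, quantum used, demote→Q1. Q0=[P1] Q1=[P2,P3] Q2=[]
t=6-8: P1@Q0 runs 2, rem=3, I/O yield, promote→Q0. Q0=[P1] Q1=[P2,P3] Q2=[]
t=8-10: P1@Q0 runs 2, rem=1, I/O yield, promote→Q0. Q0=[P1] Q1=[P2,P3] Q2=[]
t=10-11: P1@Q0 runs 1, rem=0, completes. Q0=[] Q1=[P2,P3] Q2=[]
t=11-16: P2@Q1 runs 5, rem=1, quantum used, demote→Q2. Q0=[] Q1=[P3] Q2=[P2]
t=16-19: P3@Q1 runs 3, rem=2, I/O yield, promote→Q0. Q0=[P3] Q1=[] Q2=[P2]
t=19-21: P3@Q0 runs 2, rem=0, completes. Q0=[] Q1=[] Q2=[P2]
t=21-22: P2@Q2 runs 1, rem=0, completes. Q0=[] Q1=[] Q2=[]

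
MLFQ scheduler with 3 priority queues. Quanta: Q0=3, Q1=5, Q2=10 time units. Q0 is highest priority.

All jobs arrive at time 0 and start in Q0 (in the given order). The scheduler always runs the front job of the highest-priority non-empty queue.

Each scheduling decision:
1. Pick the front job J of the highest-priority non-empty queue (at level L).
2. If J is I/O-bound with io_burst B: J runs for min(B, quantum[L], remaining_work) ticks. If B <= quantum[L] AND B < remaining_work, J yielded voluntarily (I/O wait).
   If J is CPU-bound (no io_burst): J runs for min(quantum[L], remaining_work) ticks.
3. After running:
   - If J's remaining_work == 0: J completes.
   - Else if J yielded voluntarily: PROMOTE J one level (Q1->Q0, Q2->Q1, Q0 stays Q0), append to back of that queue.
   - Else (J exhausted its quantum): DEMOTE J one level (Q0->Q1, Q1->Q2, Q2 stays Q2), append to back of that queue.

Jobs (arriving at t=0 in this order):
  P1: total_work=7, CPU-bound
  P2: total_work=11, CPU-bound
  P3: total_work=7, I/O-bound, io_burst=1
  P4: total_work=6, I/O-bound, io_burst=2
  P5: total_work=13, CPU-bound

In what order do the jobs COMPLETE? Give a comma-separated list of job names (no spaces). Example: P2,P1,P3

t=0-3: P1@Q0 runs 3, rem=4, quantum used, demote→Q1. Q0=[P2,P3,P4,P5] Q1=[P1] Q2=[]
t=3-6: P2@Q0 runs 3, rem=8, quantum used, demote→Q1. Q0=[P3,P4,P5] Q1=[P1,P2] Q2=[]
t=6-7: P3@Q0 runs 1, rem=6, I/O yield, promote→Q0. Q0=[P4,P5,P3] Q1=[P1,P2] Q2=[]
t=7-9: P4@Q0 runs 2, rem=4, I/O yield, promote→Q0. Q0=[P5,P3,P4] Q1=[P1,P2] Q2=[]
t=9-12: P5@Q0 runs 3, rem=10, quantum used, demote→Q1. Q0=[P3,P4] Q1=[P1,P2,P5] Q2=[]
t=12-13: P3@Q0 runs 1, rem=5, I/O yield, promote→Q0. Q0=[P4,P3] Q1=[P1,P2,P5] Q2=[]
t=13-15: P4@Q0 runs 2, rem=2, I/O yield, promote→Q0. Q0=[P3,P4] Q1=[P1,P2,P5] Q2=[]
t=15-16: P3@Q0 runs 1, rem=4, I/O yield, promote→Q0. Q0=[P4,P3] Q1=[P1,P2,P5] Q2=[]
t=16-18: P4@Q0 runs 2, rem=0, completes. Q0=[P3] Q1=[P1,P2,P5] Q2=[]
t=18-19: P3@Q0 runs 1, rem=3, I/O yield, promote→Q0. Q0=[P3] Q1=[P1,P2,P5] Q2=[]
t=19-20: P3@Q0 runs 1, rem=2, I/O yield, promote→Q0. Q0=[P3] Q1=[P1,P2,P5] Q2=[]
t=20-21: P3@Q0 runs 1, rem=1, I/O yield, promote→Q0. Q0=[P3] Q1=[P1,P2,P5] Q2=[]
t=21-22: P3@Q0 runs 1, rem=0, completes. Q0=[] Q1=[P1,P2,P5] Q2=[]
t=22-26: P1@Q1 runs 4, rem=0, completes. Q0=[] Q1=[P2,P5] Q2=[]
t=26-31: P2@Q1 runs 5, rem=3, quantum used, demote→Q2. Q0=[] Q1=[P5] Q2=[P2]
t=31-36: P5@Q1 runs 5, rem=5, quantum used, demote→Q2. Q0=[] Q1=[] Q2=[P2,P5]
t=36-39: P2@Q2 runs 3, rem=0, completes. Q0=[] Q1=[] Q2=[P5]
t=39-44: P5@Q2 runs 5, rem=0, completes. Q0=[] Q1=[] Q2=[]

Answer: P4,P3,P1,P2,P5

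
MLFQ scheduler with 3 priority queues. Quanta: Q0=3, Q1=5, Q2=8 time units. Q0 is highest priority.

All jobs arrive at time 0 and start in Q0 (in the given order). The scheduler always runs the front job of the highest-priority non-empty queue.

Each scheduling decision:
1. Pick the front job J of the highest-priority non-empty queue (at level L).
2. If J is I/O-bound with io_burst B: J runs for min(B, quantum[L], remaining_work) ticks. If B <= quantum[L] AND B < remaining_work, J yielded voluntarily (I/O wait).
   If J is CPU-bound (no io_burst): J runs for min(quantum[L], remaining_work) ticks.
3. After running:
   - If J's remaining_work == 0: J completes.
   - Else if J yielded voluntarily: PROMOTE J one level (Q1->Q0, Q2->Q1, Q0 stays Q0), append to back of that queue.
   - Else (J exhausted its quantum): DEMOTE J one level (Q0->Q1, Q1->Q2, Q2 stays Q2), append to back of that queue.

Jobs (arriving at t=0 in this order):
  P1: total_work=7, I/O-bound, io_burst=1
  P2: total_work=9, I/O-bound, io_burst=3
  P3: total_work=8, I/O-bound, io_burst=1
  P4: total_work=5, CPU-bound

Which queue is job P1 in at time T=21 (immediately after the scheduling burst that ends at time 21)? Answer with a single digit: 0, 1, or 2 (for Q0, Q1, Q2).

t=0-1: P1@Q0 runs 1, rem=6, I/O yield, promote→Q0. Q0=[P2,P3,P4,P1] Q1=[] Q2=[]
t=1-4: P2@Q0 runs 3, rem=6, I/O yield, promote→Q0. Q0=[P3,P4,P1,P2] Q1=[] Q2=[]
t=4-5: P3@Q0 runs 1, rem=7, I/O yield, promote→Q0. Q0=[P4,P1,P2,P3] Q1=[] Q2=[]
t=5-8: P4@Q0 runs 3, rem=2, quantum used, demote→Q1. Q0=[P1,P2,P3] Q1=[P4] Q2=[]
t=8-9: P1@Q0 runs 1, rem=5, I/O yield, promote→Q0. Q0=[P2,P3,P1] Q1=[P4] Q2=[]
t=9-12: P2@Q0 runs 3, rem=3, I/O yield, promote→Q0. Q0=[P3,P1,P2] Q1=[P4] Q2=[]
t=12-13: P3@Q0 runs 1, rem=6, I/O yield, promote→Q0. Q0=[P1,P2,P3] Q1=[P4] Q2=[]
t=13-14: P1@Q0 runs 1, rem=4, I/O yield, promote→Q0. Q0=[P2,P3,P1] Q1=[P4] Q2=[]
t=14-17: P2@Q0 runs 3, rem=0, completes. Q0=[P3,P1] Q1=[P4] Q2=[]
t=17-18: P3@Q0 runs 1, rem=5, I/O yield, promote→Q0. Q0=[P1,P3] Q1=[P4] Q2=[]
t=18-19: P1@Q0 runs 1, rem=3, I/O yield, promote→Q0. Q0=[P3,P1] Q1=[P4] Q2=[]
t=19-20: P3@Q0 runs 1, rem=4, I/O yield, promote→Q0. Q0=[P1,P3] Q1=[P4] Q2=[]
t=20-21: P1@Q0 runs 1, rem=2, I/O yield, promote→Q0. Q0=[P3,P1] Q1=[P4] Q2=[]
t=21-22: P3@Q0 runs 1, rem=3, I/O yield, promote→Q0. Q0=[P1,P3] Q1=[P4] Q2=[]
t=22-23: P1@Q0 runs 1, rem=1, I/O yield, promote→Q0. Q0=[P3,P1] Q1=[P4] Q2=[]
t=23-24: P3@Q0 runs 1, rem=2, I/O yield, promote→Q0. Q0=[P1,P3] Q1=[P4] Q2=[]
t=24-25: P1@Q0 runs 1, rem=0, completes. Q0=[P3] Q1=[P4] Q2=[]
t=25-26: P3@Q0 runs 1, rem=1, I/O yield, promote→Q0. Q0=[P3] Q1=[P4] Q2=[]
t=26-27: P3@Q0 runs 1, rem=0, completes. Q0=[] Q1=[P4] Q2=[]
t=27-29: P4@Q1 runs 2, rem=0, completes. Q0=[] Q1=[] Q2=[]

Answer: 0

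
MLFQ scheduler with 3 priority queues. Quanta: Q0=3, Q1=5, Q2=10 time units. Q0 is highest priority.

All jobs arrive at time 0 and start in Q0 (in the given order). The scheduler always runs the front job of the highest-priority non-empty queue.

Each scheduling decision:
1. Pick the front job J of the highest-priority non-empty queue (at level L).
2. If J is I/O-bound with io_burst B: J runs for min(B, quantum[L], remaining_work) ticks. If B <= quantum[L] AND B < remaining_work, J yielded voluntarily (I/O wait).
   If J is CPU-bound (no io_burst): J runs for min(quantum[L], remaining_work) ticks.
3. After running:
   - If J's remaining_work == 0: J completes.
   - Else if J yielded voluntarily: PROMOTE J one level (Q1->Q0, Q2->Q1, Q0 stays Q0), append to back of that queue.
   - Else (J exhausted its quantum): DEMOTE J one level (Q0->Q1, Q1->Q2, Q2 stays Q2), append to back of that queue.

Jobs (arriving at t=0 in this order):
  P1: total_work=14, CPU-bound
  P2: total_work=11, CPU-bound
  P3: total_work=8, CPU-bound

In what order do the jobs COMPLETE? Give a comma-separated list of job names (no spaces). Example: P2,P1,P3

Answer: P3,P1,P2

Derivation:
t=0-3: P1@Q0 runs 3, rem=11, quantum used, demote→Q1. Q0=[P2,P3] Q1=[P1] Q2=[]
t=3-6: P2@Q0 runs 3, rem=8, quantum used, demote→Q1. Q0=[P3] Q1=[P1,P2] Q2=[]
t=6-9: P3@Q0 runs 3, rem=5, quantum used, demote→Q1. Q0=[] Q1=[P1,P2,P3] Q2=[]
t=9-14: P1@Q1 runs 5, rem=6, quantum used, demote→Q2. Q0=[] Q1=[P2,P3] Q2=[P1]
t=14-19: P2@Q1 runs 5, rem=3, quantum used, demote→Q2. Q0=[] Q1=[P3] Q2=[P1,P2]
t=19-24: P3@Q1 runs 5, rem=0, completes. Q0=[] Q1=[] Q2=[P1,P2]
t=24-30: P1@Q2 runs 6, rem=0, completes. Q0=[] Q1=[] Q2=[P2]
t=30-33: P2@Q2 runs 3, rem=0, completes. Q0=[] Q1=[] Q2=[]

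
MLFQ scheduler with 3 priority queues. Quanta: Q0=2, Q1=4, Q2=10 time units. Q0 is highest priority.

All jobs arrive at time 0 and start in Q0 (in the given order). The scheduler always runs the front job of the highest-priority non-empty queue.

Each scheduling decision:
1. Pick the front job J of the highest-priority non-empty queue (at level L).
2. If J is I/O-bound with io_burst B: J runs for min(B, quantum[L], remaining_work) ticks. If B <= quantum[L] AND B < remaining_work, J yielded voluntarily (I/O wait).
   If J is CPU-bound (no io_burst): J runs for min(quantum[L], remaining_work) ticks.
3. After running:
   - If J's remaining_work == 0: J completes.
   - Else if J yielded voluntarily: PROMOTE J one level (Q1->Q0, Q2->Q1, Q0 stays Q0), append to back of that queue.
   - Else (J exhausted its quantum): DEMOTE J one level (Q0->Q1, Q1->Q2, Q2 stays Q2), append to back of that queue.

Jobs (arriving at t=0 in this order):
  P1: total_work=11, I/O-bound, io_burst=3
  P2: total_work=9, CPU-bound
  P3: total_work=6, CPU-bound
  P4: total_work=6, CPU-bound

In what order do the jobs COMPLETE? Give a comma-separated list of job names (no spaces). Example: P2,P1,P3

t=0-2: P1@Q0 runs 2, rem=9, quantum used, demote→Q1. Q0=[P2,P3,P4] Q1=[P1] Q2=[]
t=2-4: P2@Q0 runs 2, rem=7, quantum used, demote→Q1. Q0=[P3,P4] Q1=[P1,P2] Q2=[]
t=4-6: P3@Q0 runs 2, rem=4, quantum used, demote→Q1. Q0=[P4] Q1=[P1,P2,P3] Q2=[]
t=6-8: P4@Q0 runs 2, rem=4, quantum used, demote→Q1. Q0=[] Q1=[P1,P2,P3,P4] Q2=[]
t=8-11: P1@Q1 runs 3, rem=6, I/O yield, promote→Q0. Q0=[P1] Q1=[P2,P3,P4] Q2=[]
t=11-13: P1@Q0 runs 2, rem=4, quantum used, demote→Q1. Q0=[] Q1=[P2,P3,P4,P1] Q2=[]
t=13-17: P2@Q1 runs 4, rem=3, quantum used, demote→Q2. Q0=[] Q1=[P3,P4,P1] Q2=[P2]
t=17-21: P3@Q1 runs 4, rem=0, completes. Q0=[] Q1=[P4,P1] Q2=[P2]
t=21-25: P4@Q1 runs 4, rem=0, completes. Q0=[] Q1=[P1] Q2=[P2]
t=25-28: P1@Q1 runs 3, rem=1, I/O yield, promote→Q0. Q0=[P1] Q1=[] Q2=[P2]
t=28-29: P1@Q0 runs 1, rem=0, completes. Q0=[] Q1=[] Q2=[P2]
t=29-32: P2@Q2 runs 3, rem=0, completes. Q0=[] Q1=[] Q2=[]

Answer: P3,P4,P1,P2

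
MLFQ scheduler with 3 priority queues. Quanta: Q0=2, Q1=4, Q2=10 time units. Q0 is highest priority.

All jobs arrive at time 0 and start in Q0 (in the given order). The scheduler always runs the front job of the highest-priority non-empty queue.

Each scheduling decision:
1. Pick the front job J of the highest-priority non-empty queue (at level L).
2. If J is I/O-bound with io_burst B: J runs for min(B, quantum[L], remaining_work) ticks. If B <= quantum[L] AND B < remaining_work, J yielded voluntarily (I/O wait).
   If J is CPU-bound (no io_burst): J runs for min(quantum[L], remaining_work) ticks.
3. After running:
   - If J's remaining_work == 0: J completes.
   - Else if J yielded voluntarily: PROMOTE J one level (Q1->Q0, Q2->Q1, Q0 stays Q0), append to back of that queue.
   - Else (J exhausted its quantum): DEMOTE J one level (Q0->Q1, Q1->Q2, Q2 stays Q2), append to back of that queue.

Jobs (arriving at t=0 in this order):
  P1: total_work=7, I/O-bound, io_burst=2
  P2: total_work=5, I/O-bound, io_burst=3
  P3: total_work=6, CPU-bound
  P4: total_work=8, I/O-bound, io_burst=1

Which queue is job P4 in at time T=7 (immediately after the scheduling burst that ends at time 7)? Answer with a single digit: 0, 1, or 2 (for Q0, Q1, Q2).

t=0-2: P1@Q0 runs 2, rem=5, I/O yield, promote→Q0. Q0=[P2,P3,P4,P1] Q1=[] Q2=[]
t=2-4: P2@Q0 runs 2, rem=3, quantum used, demote→Q1. Q0=[P3,P4,P1] Q1=[P2] Q2=[]
t=4-6: P3@Q0 runs 2, rem=4, quantum used, demote→Q1. Q0=[P4,P1] Q1=[P2,P3] Q2=[]
t=6-7: P4@Q0 runs 1, rem=7, I/O yield, promote→Q0. Q0=[P1,P4] Q1=[P2,P3] Q2=[]
t=7-9: P1@Q0 runs 2, rem=3, I/O yield, promote→Q0. Q0=[P4,P1] Q1=[P2,P3] Q2=[]
t=9-10: P4@Q0 runs 1, rem=6, I/O yield, promote→Q0. Q0=[P1,P4] Q1=[P2,P3] Q2=[]
t=10-12: P1@Q0 runs 2, rem=1, I/O yield, promote→Q0. Q0=[P4,P1] Q1=[P2,P3] Q2=[]
t=12-13: P4@Q0 runs 1, rem=5, I/O yield, promote→Q0. Q0=[P1,P4] Q1=[P2,P3] Q2=[]
t=13-14: P1@Q0 runs 1, rem=0, completes. Q0=[P4] Q1=[P2,P3] Q2=[]
t=14-15: P4@Q0 runs 1, rem=4, I/O yield, promote→Q0. Q0=[P4] Q1=[P2,P3] Q2=[]
t=15-16: P4@Q0 runs 1, rem=3, I/O yield, promote→Q0. Q0=[P4] Q1=[P2,P3] Q2=[]
t=16-17: P4@Q0 runs 1, rem=2, I/O yield, promote→Q0. Q0=[P4] Q1=[P2,P3] Q2=[]
t=17-18: P4@Q0 runs 1, rem=1, I/O yield, promote→Q0. Q0=[P4] Q1=[P2,P3] Q2=[]
t=18-19: P4@Q0 runs 1, rem=0, completes. Q0=[] Q1=[P2,P3] Q2=[]
t=19-22: P2@Q1 runs 3, rem=0, completes. Q0=[] Q1=[P3] Q2=[]
t=22-26: P3@Q1 runs 4, rem=0, completes. Q0=[] Q1=[] Q2=[]

Answer: 0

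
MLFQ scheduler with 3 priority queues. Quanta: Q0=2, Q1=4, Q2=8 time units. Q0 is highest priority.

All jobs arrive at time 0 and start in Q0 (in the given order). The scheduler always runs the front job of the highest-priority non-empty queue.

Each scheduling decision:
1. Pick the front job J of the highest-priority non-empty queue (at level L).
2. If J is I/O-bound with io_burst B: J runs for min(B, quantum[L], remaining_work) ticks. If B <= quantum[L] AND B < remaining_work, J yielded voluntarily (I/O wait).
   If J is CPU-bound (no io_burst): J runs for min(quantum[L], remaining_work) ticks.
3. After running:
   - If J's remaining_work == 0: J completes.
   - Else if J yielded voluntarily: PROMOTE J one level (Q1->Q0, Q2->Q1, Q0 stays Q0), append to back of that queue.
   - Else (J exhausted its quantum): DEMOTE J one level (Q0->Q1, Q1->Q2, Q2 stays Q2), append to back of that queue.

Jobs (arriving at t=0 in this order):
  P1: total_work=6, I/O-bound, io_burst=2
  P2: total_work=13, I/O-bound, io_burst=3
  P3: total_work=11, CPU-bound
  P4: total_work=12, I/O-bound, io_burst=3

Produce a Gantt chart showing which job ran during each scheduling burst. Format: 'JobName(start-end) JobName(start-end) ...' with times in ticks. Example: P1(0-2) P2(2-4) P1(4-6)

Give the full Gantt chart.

Answer: P1(0-2) P2(2-4) P3(4-6) P4(6-8) P1(8-10) P1(10-12) P2(12-15) P2(15-17) P3(17-21) P4(21-24) P4(24-26) P2(26-29) P2(29-31) P4(31-34) P4(34-36) P2(36-37) P3(37-42)

Derivation:
t=0-2: P1@Q0 runs 2, rem=4, I/O yield, promote→Q0. Q0=[P2,P3,P4,P1] Q1=[] Q2=[]
t=2-4: P2@Q0 runs 2, rem=11, quantum used, demote→Q1. Q0=[P3,P4,P1] Q1=[P2] Q2=[]
t=4-6: P3@Q0 runs 2, rem=9, quantum used, demote→Q1. Q0=[P4,P1] Q1=[P2,P3] Q2=[]
t=6-8: P4@Q0 runs 2, rem=10, quantum used, demote→Q1. Q0=[P1] Q1=[P2,P3,P4] Q2=[]
t=8-10: P1@Q0 runs 2, rem=2, I/O yield, promote→Q0. Q0=[P1] Q1=[P2,P3,P4] Q2=[]
t=10-12: P1@Q0 runs 2, rem=0, completes. Q0=[] Q1=[P2,P3,P4] Q2=[]
t=12-15: P2@Q1 runs 3, rem=8, I/O yield, promote→Q0. Q0=[P2] Q1=[P3,P4] Q2=[]
t=15-17: P2@Q0 runs 2, rem=6, quantum used, demote→Q1. Q0=[] Q1=[P3,P4,P2] Q2=[]
t=17-21: P3@Q1 runs 4, rem=5, quantum used, demote→Q2. Q0=[] Q1=[P4,P2] Q2=[P3]
t=21-24: P4@Q1 runs 3, rem=7, I/O yield, promote→Q0. Q0=[P4] Q1=[P2] Q2=[P3]
t=24-26: P4@Q0 runs 2, rem=5, quantum used, demote→Q1. Q0=[] Q1=[P2,P4] Q2=[P3]
t=26-29: P2@Q1 runs 3, rem=3, I/O yield, promote→Q0. Q0=[P2] Q1=[P4] Q2=[P3]
t=29-31: P2@Q0 runs 2, rem=1, quantum used, demote→Q1. Q0=[] Q1=[P4,P2] Q2=[P3]
t=31-34: P4@Q1 runs 3, rem=2, I/O yield, promote→Q0. Q0=[P4] Q1=[P2] Q2=[P3]
t=34-36: P4@Q0 runs 2, rem=0, completes. Q0=[] Q1=[P2] Q2=[P3]
t=36-37: P2@Q1 runs 1, rem=0, completes. Q0=[] Q1=[] Q2=[P3]
t=37-42: P3@Q2 runs 5, rem=0, completes. Q0=[] Q1=[] Q2=[]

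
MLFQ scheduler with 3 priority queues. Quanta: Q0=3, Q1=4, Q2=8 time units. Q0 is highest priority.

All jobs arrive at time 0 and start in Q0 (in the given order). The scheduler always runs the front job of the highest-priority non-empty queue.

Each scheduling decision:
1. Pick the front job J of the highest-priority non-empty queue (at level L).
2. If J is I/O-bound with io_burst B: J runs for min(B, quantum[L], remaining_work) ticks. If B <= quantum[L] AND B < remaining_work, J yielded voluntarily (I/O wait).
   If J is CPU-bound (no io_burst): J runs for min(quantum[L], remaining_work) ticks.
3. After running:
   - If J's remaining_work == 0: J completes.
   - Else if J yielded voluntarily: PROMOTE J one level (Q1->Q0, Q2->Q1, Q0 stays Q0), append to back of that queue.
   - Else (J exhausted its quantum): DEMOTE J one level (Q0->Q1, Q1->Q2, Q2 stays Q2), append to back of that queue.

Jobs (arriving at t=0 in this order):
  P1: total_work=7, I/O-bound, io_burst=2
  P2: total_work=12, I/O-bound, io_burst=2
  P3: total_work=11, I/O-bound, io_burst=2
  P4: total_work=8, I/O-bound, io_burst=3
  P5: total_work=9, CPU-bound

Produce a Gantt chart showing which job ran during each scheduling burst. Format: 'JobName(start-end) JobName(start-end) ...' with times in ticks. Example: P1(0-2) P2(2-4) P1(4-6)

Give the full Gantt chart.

t=0-2: P1@Q0 runs 2, rem=5, I/O yield, promote→Q0. Q0=[P2,P3,P4,P5,P1] Q1=[] Q2=[]
t=2-4: P2@Q0 runs 2, rem=10, I/O yield, promote→Q0. Q0=[P3,P4,P5,P1,P2] Q1=[] Q2=[]
t=4-6: P3@Q0 runs 2, rem=9, I/O yield, promote→Q0. Q0=[P4,P5,P1,P2,P3] Q1=[] Q2=[]
t=6-9: P4@Q0 runs 3, rem=5, I/O yield, promote→Q0. Q0=[P5,P1,P2,P3,P4] Q1=[] Q2=[]
t=9-12: P5@Q0 runs 3, rem=6, quantum used, demote→Q1. Q0=[P1,P2,P3,P4] Q1=[P5] Q2=[]
t=12-14: P1@Q0 runs 2, rem=3, I/O yield, promote→Q0. Q0=[P2,P3,P4,P1] Q1=[P5] Q2=[]
t=14-16: P2@Q0 runs 2, rem=8, I/O yield, promote→Q0. Q0=[P3,P4,P1,P2] Q1=[P5] Q2=[]
t=16-18: P3@Q0 runs 2, rem=7, I/O yield, promote→Q0. Q0=[P4,P1,P2,P3] Q1=[P5] Q2=[]
t=18-21: P4@Q0 runs 3, rem=2, I/O yield, promote→Q0. Q0=[P1,P2,P3,P4] Q1=[P5] Q2=[]
t=21-23: P1@Q0 runs 2, rem=1, I/O yield, promote→Q0. Q0=[P2,P3,P4,P1] Q1=[P5] Q2=[]
t=23-25: P2@Q0 runs 2, rem=6, I/O yield, promote→Q0. Q0=[P3,P4,P1,P2] Q1=[P5] Q2=[]
t=25-27: P3@Q0 runs 2, rem=5, I/O yield, promote→Q0. Q0=[P4,P1,P2,P3] Q1=[P5] Q2=[]
t=27-29: P4@Q0 runs 2, rem=0, completes. Q0=[P1,P2,P3] Q1=[P5] Q2=[]
t=29-30: P1@Q0 runs 1, rem=0, completes. Q0=[P2,P3] Q1=[P5] Q2=[]
t=30-32: P2@Q0 runs 2, rem=4, I/O yield, promote→Q0. Q0=[P3,P2] Q1=[P5] Q2=[]
t=32-34: P3@Q0 runs 2, rem=3, I/O yield, promote→Q0. Q0=[P2,P3] Q1=[P5] Q2=[]
t=34-36: P2@Q0 runs 2, rem=2, I/O yield, promote→Q0. Q0=[P3,P2] Q1=[P5] Q2=[]
t=36-38: P3@Q0 runs 2, rem=1, I/O yield, promote→Q0. Q0=[P2,P3] Q1=[P5] Q2=[]
t=38-40: P2@Q0 runs 2, rem=0, completes. Q0=[P3] Q1=[P5] Q2=[]
t=40-41: P3@Q0 runs 1, rem=0, completes. Q0=[] Q1=[P5] Q2=[]
t=41-45: P5@Q1 runs 4, rem=2, quantum used, demote→Q2. Q0=[] Q1=[] Q2=[P5]
t=45-47: P5@Q2 runs 2, rem=0, completes. Q0=[] Q1=[] Q2=[]

Answer: P1(0-2) P2(2-4) P3(4-6) P4(6-9) P5(9-12) P1(12-14) P2(14-16) P3(16-18) P4(18-21) P1(21-23) P2(23-25) P3(25-27) P4(27-29) P1(29-30) P2(30-32) P3(32-34) P2(34-36) P3(36-38) P2(38-40) P3(40-41) P5(41-45) P5(45-47)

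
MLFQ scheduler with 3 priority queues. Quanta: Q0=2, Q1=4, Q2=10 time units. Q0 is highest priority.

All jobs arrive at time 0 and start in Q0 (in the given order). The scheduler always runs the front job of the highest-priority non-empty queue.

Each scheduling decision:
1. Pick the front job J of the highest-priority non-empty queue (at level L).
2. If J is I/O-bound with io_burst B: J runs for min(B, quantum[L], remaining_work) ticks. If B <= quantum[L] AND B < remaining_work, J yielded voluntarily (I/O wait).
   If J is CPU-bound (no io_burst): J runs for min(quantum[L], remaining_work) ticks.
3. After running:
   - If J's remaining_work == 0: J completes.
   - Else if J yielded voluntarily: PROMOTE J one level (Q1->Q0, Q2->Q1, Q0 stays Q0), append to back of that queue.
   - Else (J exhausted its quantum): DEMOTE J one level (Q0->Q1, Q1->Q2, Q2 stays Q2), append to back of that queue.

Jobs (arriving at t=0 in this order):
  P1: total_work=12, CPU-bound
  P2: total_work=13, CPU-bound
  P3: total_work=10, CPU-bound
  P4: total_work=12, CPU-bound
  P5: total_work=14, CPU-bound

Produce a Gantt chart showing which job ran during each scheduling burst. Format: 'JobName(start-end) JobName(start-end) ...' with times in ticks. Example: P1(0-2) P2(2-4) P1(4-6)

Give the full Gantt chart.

t=0-2: P1@Q0 runs 2, rem=10, quantum used, demote→Q1. Q0=[P2,P3,P4,P5] Q1=[P1] Q2=[]
t=2-4: P2@Q0 runs 2, rem=11, quantum used, demote→Q1. Q0=[P3,P4,P5] Q1=[P1,P2] Q2=[]
t=4-6: P3@Q0 runs 2, rem=8, quantum used, demote→Q1. Q0=[P4,P5] Q1=[P1,P2,P3] Q2=[]
t=6-8: P4@Q0 runs 2, rem=10, quantum used, demote→Q1. Q0=[P5] Q1=[P1,P2,P3,P4] Q2=[]
t=8-10: P5@Q0 runs 2, rem=12, quantum used, demote→Q1. Q0=[] Q1=[P1,P2,P3,P4,P5] Q2=[]
t=10-14: P1@Q1 runs 4, rem=6, quantum used, demote→Q2. Q0=[] Q1=[P2,P3,P4,P5] Q2=[P1]
t=14-18: P2@Q1 runs 4, rem=7, quantum used, demote→Q2. Q0=[] Q1=[P3,P4,P5] Q2=[P1,P2]
t=18-22: P3@Q1 runs 4, rem=4, quantum used, demote→Q2. Q0=[] Q1=[P4,P5] Q2=[P1,P2,P3]
t=22-26: P4@Q1 runs 4, rem=6, quantum used, demote→Q2. Q0=[] Q1=[P5] Q2=[P1,P2,P3,P4]
t=26-30: P5@Q1 runs 4, rem=8, quantum used, demote→Q2. Q0=[] Q1=[] Q2=[P1,P2,P3,P4,P5]
t=30-36: P1@Q2 runs 6, rem=0, completes. Q0=[] Q1=[] Q2=[P2,P3,P4,P5]
t=36-43: P2@Q2 runs 7, rem=0, completes. Q0=[] Q1=[] Q2=[P3,P4,P5]
t=43-47: P3@Q2 runs 4, rem=0, completes. Q0=[] Q1=[] Q2=[P4,P5]
t=47-53: P4@Q2 runs 6, rem=0, completes. Q0=[] Q1=[] Q2=[P5]
t=53-61: P5@Q2 runs 8, rem=0, completes. Q0=[] Q1=[] Q2=[]

Answer: P1(0-2) P2(2-4) P3(4-6) P4(6-8) P5(8-10) P1(10-14) P2(14-18) P3(18-22) P4(22-26) P5(26-30) P1(30-36) P2(36-43) P3(43-47) P4(47-53) P5(53-61)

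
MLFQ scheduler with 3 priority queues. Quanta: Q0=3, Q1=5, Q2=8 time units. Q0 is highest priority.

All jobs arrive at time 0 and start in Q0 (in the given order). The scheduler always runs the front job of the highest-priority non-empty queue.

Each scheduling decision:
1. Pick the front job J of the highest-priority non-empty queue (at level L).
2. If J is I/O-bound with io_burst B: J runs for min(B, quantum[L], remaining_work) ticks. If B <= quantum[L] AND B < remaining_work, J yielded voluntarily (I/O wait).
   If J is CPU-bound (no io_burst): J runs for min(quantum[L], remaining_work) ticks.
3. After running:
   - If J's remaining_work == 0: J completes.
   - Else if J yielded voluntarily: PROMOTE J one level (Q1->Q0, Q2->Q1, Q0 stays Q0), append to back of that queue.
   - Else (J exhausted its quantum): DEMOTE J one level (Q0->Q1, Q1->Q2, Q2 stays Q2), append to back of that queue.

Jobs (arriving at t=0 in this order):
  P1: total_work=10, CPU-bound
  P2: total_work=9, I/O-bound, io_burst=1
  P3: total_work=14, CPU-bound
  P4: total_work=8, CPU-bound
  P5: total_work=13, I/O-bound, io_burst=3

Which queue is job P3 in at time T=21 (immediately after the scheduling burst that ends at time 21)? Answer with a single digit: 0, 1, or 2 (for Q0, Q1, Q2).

Answer: 1

Derivation:
t=0-3: P1@Q0 runs 3, rem=7, quantum used, demote→Q1. Q0=[P2,P3,P4,P5] Q1=[P1] Q2=[]
t=3-4: P2@Q0 runs 1, rem=8, I/O yield, promote→Q0. Q0=[P3,P4,P5,P2] Q1=[P1] Q2=[]
t=4-7: P3@Q0 runs 3, rem=11, quantum used, demote→Q1. Q0=[P4,P5,P2] Q1=[P1,P3] Q2=[]
t=7-10: P4@Q0 runs 3, rem=5, quantum used, demote→Q1. Q0=[P5,P2] Q1=[P1,P3,P4] Q2=[]
t=10-13: P5@Q0 runs 3, rem=10, I/O yield, promote→Q0. Q0=[P2,P5] Q1=[P1,P3,P4] Q2=[]
t=13-14: P2@Q0 runs 1, rem=7, I/O yield, promote→Q0. Q0=[P5,P2] Q1=[P1,P3,P4] Q2=[]
t=14-17: P5@Q0 runs 3, rem=7, I/O yield, promote→Q0. Q0=[P2,P5] Q1=[P1,P3,P4] Q2=[]
t=17-18: P2@Q0 runs 1, rem=6, I/O yield, promote→Q0. Q0=[P5,P2] Q1=[P1,P3,P4] Q2=[]
t=18-21: P5@Q0 runs 3, rem=4, I/O yield, promote→Q0. Q0=[P2,P5] Q1=[P1,P3,P4] Q2=[]
t=21-22: P2@Q0 runs 1, rem=5, I/O yield, promote→Q0. Q0=[P5,P2] Q1=[P1,P3,P4] Q2=[]
t=22-25: P5@Q0 runs 3, rem=1, I/O yield, promote→Q0. Q0=[P2,P5] Q1=[P1,P3,P4] Q2=[]
t=25-26: P2@Q0 runs 1, rem=4, I/O yield, promote→Q0. Q0=[P5,P2] Q1=[P1,P3,P4] Q2=[]
t=26-27: P5@Q0 runs 1, rem=0, completes. Q0=[P2] Q1=[P1,P3,P4] Q2=[]
t=27-28: P2@Q0 runs 1, rem=3, I/O yield, promote→Q0. Q0=[P2] Q1=[P1,P3,P4] Q2=[]
t=28-29: P2@Q0 runs 1, rem=2, I/O yield, promote→Q0. Q0=[P2] Q1=[P1,P3,P4] Q2=[]
t=29-30: P2@Q0 runs 1, rem=1, I/O yield, promote→Q0. Q0=[P2] Q1=[P1,P3,P4] Q2=[]
t=30-31: P2@Q0 runs 1, rem=0, completes. Q0=[] Q1=[P1,P3,P4] Q2=[]
t=31-36: P1@Q1 runs 5, rem=2, quantum used, demote→Q2. Q0=[] Q1=[P3,P4] Q2=[P1]
t=36-41: P3@Q1 runs 5, rem=6, quantum used, demote→Q2. Q0=[] Q1=[P4] Q2=[P1,P3]
t=41-46: P4@Q1 runs 5, rem=0, completes. Q0=[] Q1=[] Q2=[P1,P3]
t=46-48: P1@Q2 runs 2, rem=0, completes. Q0=[] Q1=[] Q2=[P3]
t=48-54: P3@Q2 runs 6, rem=0, completes. Q0=[] Q1=[] Q2=[]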